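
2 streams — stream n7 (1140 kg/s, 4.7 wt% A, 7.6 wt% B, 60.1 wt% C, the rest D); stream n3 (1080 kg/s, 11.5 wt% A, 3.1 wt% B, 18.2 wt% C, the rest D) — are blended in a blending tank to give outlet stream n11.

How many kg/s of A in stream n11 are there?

177.8 kg/s

A out = A in = 1140×0.047 + 1080×0.115 = 177.78 kg/s.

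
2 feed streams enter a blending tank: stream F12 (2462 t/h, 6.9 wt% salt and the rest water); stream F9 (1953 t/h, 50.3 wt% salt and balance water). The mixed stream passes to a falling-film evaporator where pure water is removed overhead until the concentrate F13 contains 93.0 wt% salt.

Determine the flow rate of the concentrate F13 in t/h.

salt entering = 2462×0.069 + 1953×0.503 = 1152.2 t/h.
All salt reports to F13, so F13 = 1152.2/0.930 = 1239 t/h.

1239 t/h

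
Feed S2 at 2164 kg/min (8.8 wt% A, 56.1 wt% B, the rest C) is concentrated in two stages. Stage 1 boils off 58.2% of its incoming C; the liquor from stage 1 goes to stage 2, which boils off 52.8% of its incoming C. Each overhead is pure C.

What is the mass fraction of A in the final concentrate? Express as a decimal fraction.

0.123

C in feed = 2164×0.351 = 759.56 kg/min.
After stage 1: C left = (1−0.582)×759.56 = 317.5; stream total = 1721.9 kg/min.
After stage 2: C left = (1−0.528)×317.5 = 149.86; final concentrate = 1554.3 kg/min.
A fraction = 190.43/1554.3 = 0.123.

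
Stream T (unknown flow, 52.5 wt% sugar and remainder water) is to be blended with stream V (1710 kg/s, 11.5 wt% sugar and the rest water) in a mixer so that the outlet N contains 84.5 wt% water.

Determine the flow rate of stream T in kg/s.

184.9 kg/s

Let T be the unknown flow. Total out = 1710 + T.
water balance: 1513.3 + 0.475·T = 0.845·(1710 + T)
(0.475 − 0.845)·T = 0.845×1710 − 1513.3 = -68.4
T = -68.4 / -0.370 = 184.86 kg/s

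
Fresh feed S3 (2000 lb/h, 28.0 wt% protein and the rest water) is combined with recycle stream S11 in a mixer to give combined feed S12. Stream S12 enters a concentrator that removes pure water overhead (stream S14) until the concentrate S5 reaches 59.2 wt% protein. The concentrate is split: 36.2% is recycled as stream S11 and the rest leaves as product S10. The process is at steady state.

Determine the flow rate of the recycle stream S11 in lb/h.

Overall protein balance (none leaves overhead): protein in fresh feed = protein in product, i.e. 2000×0.280 = (1−0.362)·S5·0.592.
S5 = 560/(0.592×0.638) = 1482.7 lb/h.
Recycle S11 = 0.362×1482.7 = 536.73 lb/h.

536.7 lb/h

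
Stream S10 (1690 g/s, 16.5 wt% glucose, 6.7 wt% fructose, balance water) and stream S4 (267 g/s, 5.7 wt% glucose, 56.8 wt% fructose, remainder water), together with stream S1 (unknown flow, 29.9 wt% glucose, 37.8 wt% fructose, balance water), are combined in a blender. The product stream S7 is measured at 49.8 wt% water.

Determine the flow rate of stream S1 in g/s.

Let S1 be the unknown flow. Total out = 1957 + S1.
water balance: 1398 + 0.323·S1 = 0.498·(1957 + S1)
(0.323 − 0.498)·S1 = 0.498×1957 − 1398 = -423.46
S1 = -423.46 / -0.175 = 2419.8 g/s

2420 g/s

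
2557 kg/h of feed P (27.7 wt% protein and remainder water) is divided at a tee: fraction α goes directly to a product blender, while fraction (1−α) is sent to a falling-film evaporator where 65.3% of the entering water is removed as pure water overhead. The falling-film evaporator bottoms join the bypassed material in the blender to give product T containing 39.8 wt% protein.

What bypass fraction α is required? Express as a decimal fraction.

All 2557×0.277 = 708.29 kg/h of protein reaches T, so T = 708.29/0.398 = 1779.6 kg/h and vapour = 777.38 kg/h.
The evaporator receives (1−α)·2557 of feed at 0.723 water and removes 0.653 of that water:
0.653×0.723×(1−α)×2557 = 777.38
(1−α) = 777.38/1207.2 = 0.6439;  α = 0.3561.

0.356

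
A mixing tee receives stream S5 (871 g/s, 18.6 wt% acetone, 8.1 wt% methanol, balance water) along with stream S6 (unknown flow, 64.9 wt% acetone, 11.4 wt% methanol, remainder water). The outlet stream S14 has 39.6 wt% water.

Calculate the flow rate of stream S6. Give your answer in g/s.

1846 g/s

Let S6 be the unknown flow. Total out = 871 + S6.
water balance: 638.44 + 0.237·S6 = 0.396·(871 + S6)
(0.237 − 0.396)·S6 = 0.396×871 − 638.44 = -293.53
S6 = -293.53 / -0.159 = 1846.1 g/s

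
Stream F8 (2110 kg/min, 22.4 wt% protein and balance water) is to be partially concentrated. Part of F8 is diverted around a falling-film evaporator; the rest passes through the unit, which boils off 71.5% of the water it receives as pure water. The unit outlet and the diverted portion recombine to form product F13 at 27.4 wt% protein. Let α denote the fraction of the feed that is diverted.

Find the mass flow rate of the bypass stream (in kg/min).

All 2110×0.224 = 472.64 kg/min of protein reaches F13, so F13 = 472.64/0.274 = 1725 kg/min and vapour = 385.04 kg/min.
The evaporator receives (1−α)·2110 of feed at 0.776 water and removes 0.715 of that water:
0.715×0.776×(1−α)×2110 = 385.04
(1−α) = 385.04/1170.7 = 0.3289;  α = 0.6711.
Bypass flow = 0.6711×2110 = 1416 kg/min.

1416 kg/min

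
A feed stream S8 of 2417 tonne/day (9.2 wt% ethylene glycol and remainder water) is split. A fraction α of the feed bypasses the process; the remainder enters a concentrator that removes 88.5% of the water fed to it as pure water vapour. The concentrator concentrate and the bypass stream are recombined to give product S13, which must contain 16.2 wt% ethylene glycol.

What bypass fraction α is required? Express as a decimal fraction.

0.462

All 2417×0.092 = 222.36 tonne/day of ethylene glycol reaches S13, so S13 = 222.36/0.162 = 1372.6 tonne/day and vapour = 1044.4 tonne/day.
The evaporator receives (1−α)·2417 of feed at 0.908 water and removes 0.885 of that water:
0.885×0.908×(1−α)×2417 = 1044.4
(1−α) = 1044.4/1942.3 = 0.5377;  α = 0.4623.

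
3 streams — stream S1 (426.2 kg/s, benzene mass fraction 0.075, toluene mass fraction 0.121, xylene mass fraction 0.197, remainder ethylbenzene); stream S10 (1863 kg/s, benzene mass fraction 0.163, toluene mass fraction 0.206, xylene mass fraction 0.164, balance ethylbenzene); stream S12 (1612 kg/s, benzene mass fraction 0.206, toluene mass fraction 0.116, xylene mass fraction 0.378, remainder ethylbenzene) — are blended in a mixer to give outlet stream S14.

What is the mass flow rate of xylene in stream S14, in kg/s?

xylene out = xylene in = 426.2×0.197 + 1863×0.164 + 1612×0.378 = 998.83 kg/s.

998.8 kg/s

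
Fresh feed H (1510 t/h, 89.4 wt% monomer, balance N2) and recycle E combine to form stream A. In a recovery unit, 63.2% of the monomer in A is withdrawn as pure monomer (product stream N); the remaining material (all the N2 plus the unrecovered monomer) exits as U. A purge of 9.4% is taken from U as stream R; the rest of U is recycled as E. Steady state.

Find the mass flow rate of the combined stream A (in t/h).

N2 enters only via H and leaves only via the purge: 1510×0.106 = 0.094×(N2 in U), and the recovery unit passes all N2, so N2 in A = N2 in U = 1702.8 t/h.
monomer in A: m_A = 1510×0.894 + (1−0.094)·(1−0.632)·m_A, so m_A = 1349.9/0.6666 = 2025.1 t/h.
A = 2025.1 + 1702.8 = 3727.9 t/h.

3728 t/h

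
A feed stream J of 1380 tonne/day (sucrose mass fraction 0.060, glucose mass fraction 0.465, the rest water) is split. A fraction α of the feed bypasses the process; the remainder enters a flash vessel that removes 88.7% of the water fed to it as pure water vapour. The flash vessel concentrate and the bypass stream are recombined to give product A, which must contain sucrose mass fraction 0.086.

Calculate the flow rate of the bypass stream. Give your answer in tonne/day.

All 1380×0.060 = 82.8 tonne/day of sucrose reaches A, so A = 82.8/0.086 = 962.79 tonne/day and vapour = 417.21 tonne/day.
The evaporator receives (1−α)·1380 of feed at 0.475 water and removes 0.887 of that water:
0.887×0.475×(1−α)×1380 = 417.21
(1−α) = 417.21/581.43 = 0.7176;  α = 0.2824.
Bypass flow = 0.2824×1380 = 389.77 tonne/day.

389.8 tonne/day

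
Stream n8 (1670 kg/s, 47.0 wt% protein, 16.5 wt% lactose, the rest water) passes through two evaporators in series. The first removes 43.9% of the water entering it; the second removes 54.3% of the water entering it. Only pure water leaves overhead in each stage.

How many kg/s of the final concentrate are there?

1217 kg/s

water in feed = 1670×0.365 = 609.55 kg/s.
After stage 1: water left = (1−0.439)×609.55 = 341.96; stream total = 1402.4 kg/s.
After stage 2: water left = (1−0.543)×341.96 = 156.27; final concentrate = 1216.7 kg/s.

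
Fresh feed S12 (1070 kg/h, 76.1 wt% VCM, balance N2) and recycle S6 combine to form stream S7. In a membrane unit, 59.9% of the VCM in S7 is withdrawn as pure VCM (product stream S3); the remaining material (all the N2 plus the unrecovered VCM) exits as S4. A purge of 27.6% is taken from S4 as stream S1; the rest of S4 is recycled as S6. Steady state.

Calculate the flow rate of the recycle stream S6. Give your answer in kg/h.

N2 enters only via S12 and leaves only via the purge: 1070×0.239 = 0.276×(N2 in S4), and the membrane unit passes all N2, so N2 in S7 = N2 in S4 = 926.56 kg/h.
VCM in S7: m_A = 1070×0.761 + (1−0.276)·(1−0.599)·m_A, so m_A = 814.27/0.7097 = 1147.4 kg/h.
S4 = (1−0.599)×1147.4 + 926.56 = 1386.7 kg/h.
Recycle S6 = (1−0.276)×1386.7 = 1003.9 kg/h.

1004 kg/h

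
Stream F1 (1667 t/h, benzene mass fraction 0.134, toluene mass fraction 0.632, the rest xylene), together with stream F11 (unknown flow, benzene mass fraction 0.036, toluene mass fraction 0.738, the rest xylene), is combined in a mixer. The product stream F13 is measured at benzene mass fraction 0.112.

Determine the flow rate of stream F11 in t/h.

482.6 t/h

Let F11 be the unknown flow. Total out = 1667 + F11.
benzene balance: 223.38 + 0.036·F11 = 0.112·(1667 + F11)
(0.036 − 0.112)·F11 = 0.112×1667 − 223.38 = -36.674
F11 = -36.674 / -0.076 = 482.55 t/h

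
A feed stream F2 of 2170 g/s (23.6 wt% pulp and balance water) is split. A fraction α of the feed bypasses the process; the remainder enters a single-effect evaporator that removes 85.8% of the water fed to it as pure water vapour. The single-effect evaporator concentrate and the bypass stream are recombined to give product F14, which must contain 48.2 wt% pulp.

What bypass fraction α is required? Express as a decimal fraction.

0.221

All 2170×0.236 = 512.12 g/s of pulp reaches F14, so F14 = 512.12/0.482 = 1062.5 g/s and vapour = 1107.5 g/s.
The evaporator receives (1−α)·2170 of feed at 0.764 water and removes 0.858 of that water:
0.858×0.764×(1−α)×2170 = 1107.5
(1−α) = 1107.5/1422.5 = 0.7786;  α = 0.2214.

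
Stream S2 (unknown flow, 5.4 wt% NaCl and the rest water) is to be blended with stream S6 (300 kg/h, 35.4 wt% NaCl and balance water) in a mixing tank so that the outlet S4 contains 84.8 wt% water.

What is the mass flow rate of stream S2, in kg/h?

618.4 kg/h

Let S2 be the unknown flow. Total out = 300 + S2.
water balance: 193.8 + 0.946·S2 = 0.848·(300 + S2)
(0.946 − 0.848)·S2 = 0.848×300 − 193.8 = 60.6
S2 = 60.6 / 0.098 = 618.37 kg/h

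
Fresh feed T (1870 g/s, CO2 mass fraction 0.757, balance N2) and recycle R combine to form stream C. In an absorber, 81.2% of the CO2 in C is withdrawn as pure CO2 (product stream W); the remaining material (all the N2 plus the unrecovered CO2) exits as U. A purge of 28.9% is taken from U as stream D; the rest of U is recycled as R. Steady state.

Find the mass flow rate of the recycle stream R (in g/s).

N2 enters only via T and leaves only via the purge: 1870×0.243 = 0.289×(N2 in U), and the absorber passes all N2, so N2 in C = N2 in U = 1572.4 g/s.
CO2 in C: m_A = 1870×0.757 + (1−0.289)·(1−0.812)·m_A, so m_A = 1415.6/0.8663 = 1634 g/s.
U = (1−0.812)×1634 + 1572.4 = 1879.5 g/s.
Recycle R = (1−0.289)×1879.5 = 1336.4 g/s.

1336 g/s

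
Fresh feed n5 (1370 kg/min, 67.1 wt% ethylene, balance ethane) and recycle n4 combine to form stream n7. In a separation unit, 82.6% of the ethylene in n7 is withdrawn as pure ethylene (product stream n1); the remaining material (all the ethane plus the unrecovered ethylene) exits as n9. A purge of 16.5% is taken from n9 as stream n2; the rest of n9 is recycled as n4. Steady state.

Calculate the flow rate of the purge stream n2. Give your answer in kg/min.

ethane enters only via n5 and leaves only via the purge: 1370×0.329 = 0.165×(ethane in n9), and the separation unit passes all ethane, so ethane in n7 = ethane in n9 = 2731.7 kg/min.
ethylene in n7: m_A = 1370×0.671 + (1−0.165)·(1−0.826)·m_A, so m_A = 919.27/0.8547 = 1075.5 kg/min.
n9 = (1−0.826)×1075.5 + 2731.7 = 2918.8 kg/min.
Purge n2 = 0.165×2918.8 = 481.61 kg/min.

481.6 kg/min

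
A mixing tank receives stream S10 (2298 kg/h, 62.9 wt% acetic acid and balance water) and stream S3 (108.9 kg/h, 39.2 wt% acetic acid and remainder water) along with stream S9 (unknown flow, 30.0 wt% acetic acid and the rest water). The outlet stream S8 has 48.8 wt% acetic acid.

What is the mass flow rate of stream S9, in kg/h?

Let S9 be the unknown flow. Total out = 2406.9 + S9.
acetic acid balance: 1488.1 + 0.300·S9 = 0.488·(2406.9 + S9)
(0.300 − 0.488)·S9 = 0.488×2406.9 − 1488.1 = -313.56
S9 = -313.56 / -0.188 = 1667.9 kg/h

1668 kg/h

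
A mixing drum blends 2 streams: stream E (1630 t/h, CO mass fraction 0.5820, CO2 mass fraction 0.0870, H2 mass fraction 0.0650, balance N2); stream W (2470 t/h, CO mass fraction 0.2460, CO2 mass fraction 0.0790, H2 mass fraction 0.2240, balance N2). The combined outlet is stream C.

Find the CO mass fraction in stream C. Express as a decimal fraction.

0.3796

Total flow out = 1630 + 2470 = 4100 t/h.
CO in = 1630×0.582 + 2470×0.246 = 1556.3 t/h.
CO mass fraction in C = 1556.3/4100 = 0.3796.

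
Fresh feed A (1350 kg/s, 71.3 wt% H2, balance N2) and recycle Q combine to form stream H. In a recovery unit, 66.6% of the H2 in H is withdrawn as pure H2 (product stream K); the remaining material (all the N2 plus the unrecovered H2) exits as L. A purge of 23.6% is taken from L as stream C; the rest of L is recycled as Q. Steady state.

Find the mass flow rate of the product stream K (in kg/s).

H2 in H: m_A = 1350×0.713 + (1−0.236)·(1−0.666)·m_A, so m_A = 962.55/0.7448 = 1292.3 kg/s.
Product K = 0.666×1292.3 = 860.68 kg/s.

860.7 kg/s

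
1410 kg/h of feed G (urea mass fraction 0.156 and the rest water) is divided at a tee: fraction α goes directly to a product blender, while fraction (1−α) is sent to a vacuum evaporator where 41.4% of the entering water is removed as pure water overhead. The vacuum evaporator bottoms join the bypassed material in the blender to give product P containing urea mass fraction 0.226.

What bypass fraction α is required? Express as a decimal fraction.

0.114

All 1410×0.156 = 219.96 kg/h of urea reaches P, so P = 219.96/0.226 = 973.27 kg/h and vapour = 436.73 kg/h.
The evaporator receives (1−α)·1410 of feed at 0.844 water and removes 0.414 of that water:
0.414×0.844×(1−α)×1410 = 436.73
(1−α) = 436.73/492.68 = 0.8864;  α = 0.1136.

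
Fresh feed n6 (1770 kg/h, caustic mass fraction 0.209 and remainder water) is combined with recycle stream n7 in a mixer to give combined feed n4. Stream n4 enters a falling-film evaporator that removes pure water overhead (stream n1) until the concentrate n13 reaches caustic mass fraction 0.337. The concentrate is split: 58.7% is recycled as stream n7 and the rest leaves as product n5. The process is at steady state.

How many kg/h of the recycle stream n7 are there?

Overall caustic balance (none leaves overhead): caustic in fresh feed = caustic in product, i.e. 1770×0.209 = (1−0.587)·n13·0.337.
n13 = 369.93/(0.337×0.413) = 2657.9 kg/h.
Recycle n7 = 0.587×2657.9 = 1560.2 kg/h.

1560 kg/h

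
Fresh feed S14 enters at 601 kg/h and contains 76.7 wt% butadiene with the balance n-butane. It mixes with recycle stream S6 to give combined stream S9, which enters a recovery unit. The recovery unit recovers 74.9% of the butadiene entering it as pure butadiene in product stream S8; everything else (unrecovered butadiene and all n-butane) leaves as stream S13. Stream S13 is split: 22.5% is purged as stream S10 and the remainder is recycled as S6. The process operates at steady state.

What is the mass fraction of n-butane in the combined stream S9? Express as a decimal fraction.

0.5210

n-butane enters only via S14 and leaves only via the purge: 601×0.233 = 0.225×(n-butane in S13), and the recovery unit passes all n-butane, so n-butane in S9 = n-butane in S13 = 622.37 kg/h.
butadiene in S9: m_A = 601×0.767 + (1−0.225)·(1−0.749)·m_A, so m_A = 460.97/0.8055 = 572.29 kg/h.
S9 = 572.29 + 622.37 = 1194.7 kg/h.
n-butane fraction in S9 = 622.37/1194.7 = 0.5210.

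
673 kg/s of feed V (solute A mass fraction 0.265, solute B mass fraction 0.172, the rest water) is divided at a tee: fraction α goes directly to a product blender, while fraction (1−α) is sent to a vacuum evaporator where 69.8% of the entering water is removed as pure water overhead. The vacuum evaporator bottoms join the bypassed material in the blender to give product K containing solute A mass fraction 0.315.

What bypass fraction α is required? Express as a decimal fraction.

All 673×0.265 = 178.34 kg/s of solute A reaches K, so K = 178.34/0.315 = 566.17 kg/s and vapour = 106.83 kg/s.
The evaporator receives (1−α)·673 of feed at 0.563 water and removes 0.698 of that water:
0.698×0.563×(1−α)×673 = 106.83
(1−α) = 106.83/264.47 = 0.4039;  α = 0.5961.

0.596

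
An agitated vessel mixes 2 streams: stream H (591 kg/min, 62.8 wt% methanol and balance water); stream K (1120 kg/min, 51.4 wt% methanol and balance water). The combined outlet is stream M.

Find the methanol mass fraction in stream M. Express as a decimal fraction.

Total flow out = 591 + 1120 = 1711 kg/min.
methanol in = 591×0.628 + 1120×0.514 = 946.83 kg/min.
methanol mass fraction in M = 946.83/1711 = 0.5534.

0.5534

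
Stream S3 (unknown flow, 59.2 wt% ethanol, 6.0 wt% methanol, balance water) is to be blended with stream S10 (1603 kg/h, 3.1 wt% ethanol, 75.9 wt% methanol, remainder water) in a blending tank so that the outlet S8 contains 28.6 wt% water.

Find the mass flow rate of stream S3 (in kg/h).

Let S3 be the unknown flow. Total out = 1603 + S3.
water balance: 336.63 + 0.348·S3 = 0.286·(1603 + S3)
(0.348 − 0.286)·S3 = 0.286×1603 − 336.63 = 121.83
S3 = 121.83 / 0.062 = 1965 kg/h

1965 kg/h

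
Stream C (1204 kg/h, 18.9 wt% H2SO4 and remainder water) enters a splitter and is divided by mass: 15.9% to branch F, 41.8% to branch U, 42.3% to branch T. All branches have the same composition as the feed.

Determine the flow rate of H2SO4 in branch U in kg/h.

95.12 kg/h

Branch U total = 0.418×1204 = 503.27 kg/h.
H2SO4 in U = 0.189×503.27 = 95.118 kg/h.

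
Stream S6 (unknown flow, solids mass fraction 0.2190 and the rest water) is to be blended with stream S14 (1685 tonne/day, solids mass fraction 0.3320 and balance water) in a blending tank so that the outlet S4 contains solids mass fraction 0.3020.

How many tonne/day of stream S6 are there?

609 tonne/day

Let S6 be the unknown flow. Total out = 1685 + S6.
solids balance: 559.42 + 0.219·S6 = 0.302·(1685 + S6)
(0.219 − 0.302)·S6 = 0.302×1685 − 559.42 = -50.55
S6 = -50.55 / -0.083 = 609.04 tonne/day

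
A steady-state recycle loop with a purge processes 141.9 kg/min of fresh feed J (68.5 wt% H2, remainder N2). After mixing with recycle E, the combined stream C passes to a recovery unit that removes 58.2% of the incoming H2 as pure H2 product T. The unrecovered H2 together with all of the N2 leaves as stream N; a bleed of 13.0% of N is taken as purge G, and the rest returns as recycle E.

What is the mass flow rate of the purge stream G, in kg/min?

N2 enters only via J and leaves only via the purge: 141.9×0.315 = 0.130×(N2 in N), and the recovery unit passes all N2, so N2 in C = N2 in N = 343.83 kg/min.
H2 in C: m_A = 141.9×0.685 + (1−0.130)·(1−0.582)·m_A, so m_A = 97.202/0.6363 = 152.75 kg/min.
N = (1−0.582)×152.75 + 343.83 = 407.68 kg/min.
Purge G = 0.130×407.68 = 52.999 kg/min.

53 kg/min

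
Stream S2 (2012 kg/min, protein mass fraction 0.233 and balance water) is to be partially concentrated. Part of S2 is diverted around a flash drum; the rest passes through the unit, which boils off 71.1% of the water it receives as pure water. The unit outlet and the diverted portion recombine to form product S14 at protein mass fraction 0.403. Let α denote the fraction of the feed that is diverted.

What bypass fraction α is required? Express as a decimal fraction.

0.226

All 2012×0.233 = 468.8 kg/min of protein reaches S14, so S14 = 468.8/0.403 = 1163.3 kg/min and vapour = 848.73 kg/min.
The evaporator receives (1−α)·2012 of feed at 0.767 water and removes 0.711 of that water:
0.711×0.767×(1−α)×2012 = 848.73
(1−α) = 848.73/1097.2 = 0.7735;  α = 0.2265.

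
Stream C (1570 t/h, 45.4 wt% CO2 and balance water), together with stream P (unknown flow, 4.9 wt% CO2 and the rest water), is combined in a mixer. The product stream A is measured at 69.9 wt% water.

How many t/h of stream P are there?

Let P be the unknown flow. Total out = 1570 + P.
water balance: 857.22 + 0.951·P = 0.699·(1570 + P)
(0.951 − 0.699)·P = 0.699×1570 − 857.22 = 240.21
P = 240.21 / 0.252 = 953.21 t/h

953.2 t/h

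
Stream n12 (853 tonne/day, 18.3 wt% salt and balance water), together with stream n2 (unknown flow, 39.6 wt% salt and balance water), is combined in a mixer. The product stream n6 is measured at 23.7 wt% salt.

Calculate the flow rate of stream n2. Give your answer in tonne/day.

289.7 tonne/day

Let n2 be the unknown flow. Total out = 853 + n2.
salt balance: 156.1 + 0.396·n2 = 0.237·(853 + n2)
(0.396 − 0.237)·n2 = 0.237×853 − 156.1 = 46.062
n2 = 46.062 / 0.159 = 289.7 tonne/day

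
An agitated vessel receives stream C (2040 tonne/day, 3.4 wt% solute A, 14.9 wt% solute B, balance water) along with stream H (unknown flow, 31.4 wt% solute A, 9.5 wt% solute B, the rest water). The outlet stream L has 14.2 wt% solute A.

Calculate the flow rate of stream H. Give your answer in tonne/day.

1281 tonne/day

Let H be the unknown flow. Total out = 2040 + H.
solute A balance: 69.36 + 0.314·H = 0.142·(2040 + H)
(0.314 − 0.142)·H = 0.142×2040 − 69.36 = 220.32
H = 220.32 / 0.172 = 1280.9 tonne/day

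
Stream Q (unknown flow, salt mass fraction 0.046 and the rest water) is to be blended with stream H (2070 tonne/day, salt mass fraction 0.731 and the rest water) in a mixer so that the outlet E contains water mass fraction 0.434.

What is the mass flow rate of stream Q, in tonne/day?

Let Q be the unknown flow. Total out = 2070 + Q.
water balance: 556.83 + 0.954·Q = 0.434·(2070 + Q)
(0.954 − 0.434)·Q = 0.434×2070 − 556.83 = 341.55
Q = 341.55 / 0.520 = 656.83 tonne/day

656.8 tonne/day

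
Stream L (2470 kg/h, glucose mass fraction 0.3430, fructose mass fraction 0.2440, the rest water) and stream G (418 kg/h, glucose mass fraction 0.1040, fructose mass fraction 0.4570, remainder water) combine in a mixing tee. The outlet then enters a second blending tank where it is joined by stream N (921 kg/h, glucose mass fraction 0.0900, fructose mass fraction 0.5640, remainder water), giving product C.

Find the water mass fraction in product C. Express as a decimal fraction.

Overall, product flow = 3809 kg/h.
water in = 2470×0.413 + 418×0.439 + 921×0.346 = 1522.3 kg/h.
water fraction in C = 0.3997.

0.3997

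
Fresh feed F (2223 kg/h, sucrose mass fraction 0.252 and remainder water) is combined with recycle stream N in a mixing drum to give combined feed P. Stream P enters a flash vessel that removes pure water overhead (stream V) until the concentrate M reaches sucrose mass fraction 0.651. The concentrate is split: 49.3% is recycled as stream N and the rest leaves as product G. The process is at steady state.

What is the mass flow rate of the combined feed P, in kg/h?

Overall sucrose balance (none leaves overhead): sucrose in fresh feed = sucrose in product, i.e. 2223×0.252 = (1−0.493)·M·0.651.
M = 560.2/(0.651×0.507) = 1697.3 kg/h.
Recycle N = 0.493×1697.3 = 836.75 kg/h.
Combined feed P = 2223 + 836.75 = 3059.8 kg/h.

3060 kg/h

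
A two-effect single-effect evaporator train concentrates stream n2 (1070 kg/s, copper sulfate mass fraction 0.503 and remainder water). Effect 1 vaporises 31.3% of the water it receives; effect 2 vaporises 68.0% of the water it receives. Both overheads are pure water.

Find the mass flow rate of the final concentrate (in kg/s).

655.1 kg/s

water in feed = 1070×0.497 = 531.79 kg/s.
After stage 1: water left = (1−0.313)×531.79 = 365.34; stream total = 903.55 kg/s.
After stage 2: water left = (1−0.680)×365.34 = 116.91; final concentrate = 655.12 kg/s.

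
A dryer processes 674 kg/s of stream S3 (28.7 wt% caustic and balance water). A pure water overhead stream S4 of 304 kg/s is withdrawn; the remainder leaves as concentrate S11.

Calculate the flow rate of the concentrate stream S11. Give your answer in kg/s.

370 kg/s

Concentrate = 674 − 304 = 370 kg/s.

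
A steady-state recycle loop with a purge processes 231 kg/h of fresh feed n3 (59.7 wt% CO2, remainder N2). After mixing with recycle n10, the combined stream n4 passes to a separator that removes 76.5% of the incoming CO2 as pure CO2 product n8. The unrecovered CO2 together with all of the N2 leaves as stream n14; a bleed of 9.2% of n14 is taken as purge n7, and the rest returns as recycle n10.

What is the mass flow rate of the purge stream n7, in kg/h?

N2 enters only via n3 and leaves only via the purge: 231×0.403 = 0.092×(N2 in n14), and the separator passes all N2, so N2 in n4 = N2 in n14 = 1011.9 kg/h.
CO2 in n4: m_A = 231×0.597 + (1−0.092)·(1−0.765)·m_A, so m_A = 137.91/0.7866 = 175.32 kg/h.
n14 = (1−0.765)×175.32 + 1011.9 = 1053.1 kg/h.
Purge n7 = 0.092×1053.1 = 96.883 kg/h.

96.88 kg/h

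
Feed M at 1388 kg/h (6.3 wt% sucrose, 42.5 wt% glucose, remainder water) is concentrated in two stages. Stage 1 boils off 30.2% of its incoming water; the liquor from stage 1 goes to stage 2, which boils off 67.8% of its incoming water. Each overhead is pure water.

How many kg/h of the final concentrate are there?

837.1 kg/h

water in feed = 1388×0.512 = 710.66 kg/h.
After stage 1: water left = (1−0.302)×710.66 = 496.04; stream total = 1173.4 kg/h.
After stage 2: water left = (1−0.678)×496.04 = 159.72; final concentrate = 837.07 kg/h.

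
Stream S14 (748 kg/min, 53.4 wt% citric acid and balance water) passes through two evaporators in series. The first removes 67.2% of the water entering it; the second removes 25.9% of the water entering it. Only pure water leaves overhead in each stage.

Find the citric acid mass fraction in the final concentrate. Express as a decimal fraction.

0.825

water in feed = 748×0.466 = 348.57 kg/min.
After stage 1: water left = (1−0.672)×348.57 = 114.33; stream total = 513.76 kg/min.
After stage 2: water left = (1−0.259)×114.33 = 84.719; final concentrate = 484.15 kg/min.
citric acid fraction = 399.43/484.15 = 0.825.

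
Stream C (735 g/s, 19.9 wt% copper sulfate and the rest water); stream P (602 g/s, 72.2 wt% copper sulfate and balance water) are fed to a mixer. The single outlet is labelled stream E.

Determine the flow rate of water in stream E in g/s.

756.1 g/s

water out = water in = 735×0.801 + 602×0.278 = 756.09 g/s.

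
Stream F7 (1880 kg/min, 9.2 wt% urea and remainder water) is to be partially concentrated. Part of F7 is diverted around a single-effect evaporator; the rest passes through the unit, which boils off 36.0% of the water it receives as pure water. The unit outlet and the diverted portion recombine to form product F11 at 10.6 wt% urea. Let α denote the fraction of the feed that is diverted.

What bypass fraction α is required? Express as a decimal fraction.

0.596

All 1880×0.092 = 172.96 kg/min of urea reaches F11, so F11 = 172.96/0.106 = 1631.7 kg/min and vapour = 248.3 kg/min.
The evaporator receives (1−α)·1880 of feed at 0.908 water and removes 0.360 of that water:
0.360×0.908×(1−α)×1880 = 248.3
(1−α) = 248.3/614.53 = 0.4040;  α = 0.5960.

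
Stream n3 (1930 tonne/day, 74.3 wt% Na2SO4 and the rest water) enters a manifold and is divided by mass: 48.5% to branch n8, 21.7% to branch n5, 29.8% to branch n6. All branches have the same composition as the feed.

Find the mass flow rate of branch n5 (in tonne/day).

Branch n5 flow = 0.217×1930 = 418.81 tonne/day.

418.8 tonne/day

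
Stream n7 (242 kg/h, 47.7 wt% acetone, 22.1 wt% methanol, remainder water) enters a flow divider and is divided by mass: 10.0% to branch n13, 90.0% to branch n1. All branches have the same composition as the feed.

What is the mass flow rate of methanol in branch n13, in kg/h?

Branch n13 total = 0.100×242 = 24.2 kg/h.
methanol in n13 = 0.221×24.2 = 5.3482 kg/h.

5.348 kg/h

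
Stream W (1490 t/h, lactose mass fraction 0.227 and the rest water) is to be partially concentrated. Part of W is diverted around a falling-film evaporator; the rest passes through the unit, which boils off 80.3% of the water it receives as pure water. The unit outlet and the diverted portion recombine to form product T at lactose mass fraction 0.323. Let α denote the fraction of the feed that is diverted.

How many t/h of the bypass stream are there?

All 1490×0.227 = 338.23 t/h of lactose reaches T, so T = 338.23/0.323 = 1047.2 t/h and vapour = 442.85 t/h.
The evaporator receives (1−α)·1490 of feed at 0.773 water and removes 0.803 of that water:
0.803×0.773×(1−α)×1490 = 442.85
(1−α) = 442.85/924.87 = 0.4788;  α = 0.5212.
Bypass flow = 0.5212×1490 = 776.56 t/h.

776.6 t/h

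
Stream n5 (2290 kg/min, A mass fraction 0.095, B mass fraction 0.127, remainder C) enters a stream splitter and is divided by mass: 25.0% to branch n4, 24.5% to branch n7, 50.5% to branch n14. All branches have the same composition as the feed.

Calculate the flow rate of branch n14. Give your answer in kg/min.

1156 kg/min

Branch n14 flow = 0.505×2290 = 1156.5 kg/min.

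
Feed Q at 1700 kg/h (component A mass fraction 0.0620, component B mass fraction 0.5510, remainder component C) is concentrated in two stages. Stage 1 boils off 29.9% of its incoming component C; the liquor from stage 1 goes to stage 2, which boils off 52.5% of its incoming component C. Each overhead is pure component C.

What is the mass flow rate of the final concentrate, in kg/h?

1261 kg/h

component C in feed = 1700×0.387 = 657.9 kg/h.
After stage 1: component C left = (1−0.299)×657.9 = 461.19; stream total = 1503.3 kg/h.
After stage 2: component C left = (1−0.525)×461.19 = 219.06; final concentrate = 1261.2 kg/h.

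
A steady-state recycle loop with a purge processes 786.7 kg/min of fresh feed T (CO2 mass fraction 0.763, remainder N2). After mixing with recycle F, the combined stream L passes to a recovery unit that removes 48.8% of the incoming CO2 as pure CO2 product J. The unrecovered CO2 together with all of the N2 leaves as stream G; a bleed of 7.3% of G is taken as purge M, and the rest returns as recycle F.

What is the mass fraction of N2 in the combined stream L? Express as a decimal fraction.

N2 enters only via T and leaves only via the purge: 786.7×0.237 = 0.073×(N2 in G), and the recovery unit passes all N2, so N2 in L = N2 in G = 2554.1 kg/min.
CO2 in L: m_A = 786.7×0.763 + (1−0.073)·(1−0.488)·m_A, so m_A = 600.25/0.5254 = 1142.5 kg/min.
L = 1142.5 + 2554.1 = 3696.6 kg/min.
N2 fraction in L = 2554.1/3696.6 = 0.691.

0.691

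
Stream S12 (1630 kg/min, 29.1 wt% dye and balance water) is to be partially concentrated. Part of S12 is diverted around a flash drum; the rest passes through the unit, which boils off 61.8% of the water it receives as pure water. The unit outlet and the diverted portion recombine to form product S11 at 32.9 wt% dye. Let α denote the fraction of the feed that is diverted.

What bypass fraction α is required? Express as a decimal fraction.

All 1630×0.291 = 474.33 kg/min of dye reaches S11, so S11 = 474.33/0.329 = 1441.7 kg/min and vapour = 188.27 kg/min.
The evaporator receives (1−α)·1630 of feed at 0.709 water and removes 0.618 of that water:
0.618×0.709×(1−α)×1630 = 188.27
(1−α) = 188.27/714.2 = 0.2636;  α = 0.7364.

0.736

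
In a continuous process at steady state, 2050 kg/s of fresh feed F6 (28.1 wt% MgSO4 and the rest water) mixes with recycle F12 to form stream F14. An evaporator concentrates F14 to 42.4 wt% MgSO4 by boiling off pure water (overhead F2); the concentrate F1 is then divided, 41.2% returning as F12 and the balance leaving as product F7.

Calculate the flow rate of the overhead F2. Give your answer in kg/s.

691.4 kg/s

Overall MgSO4 balance (none leaves overhead): MgSO4 in fresh feed = MgSO4 in product, i.e. 2050×0.281 = (1−0.412)·F1·0.424.
F1 = 576.05/(0.424×0.588) = 2310.6 kg/s.
Recycle F12 = 0.412×2310.6 = 951.95 kg/s.
Combined feed F14 = 2050 + 951.95 = 3002 kg/s.
Overhead F2 = F14 − F1 = 3002 − 2310.6 = 691.39 kg/s.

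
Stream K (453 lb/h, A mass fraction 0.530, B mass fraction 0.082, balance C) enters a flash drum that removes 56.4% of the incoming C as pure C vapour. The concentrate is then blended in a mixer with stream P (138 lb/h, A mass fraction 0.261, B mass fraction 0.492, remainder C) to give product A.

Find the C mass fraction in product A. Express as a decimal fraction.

Vapour removed = 0.564×0.388×453 = 99.131 lb/h; concentrate = 353.87 lb/h.
C reaching the mixer = 76.633 (from concentrate) + 138×0.247 = 110.72 lb/h.
Product flow = 353.87 + 138 = 491.87 lb/h; C fraction = 0.225.

0.225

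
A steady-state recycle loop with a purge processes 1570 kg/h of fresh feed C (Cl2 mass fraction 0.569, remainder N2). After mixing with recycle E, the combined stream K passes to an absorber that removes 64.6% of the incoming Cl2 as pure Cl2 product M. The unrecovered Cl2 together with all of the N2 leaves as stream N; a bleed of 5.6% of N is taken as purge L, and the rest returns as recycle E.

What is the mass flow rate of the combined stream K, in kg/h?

13430 kg/h

N2 enters only via C and leaves only via the purge: 1570×0.431 = 0.056×(N2 in N), and the absorber passes all N2, so N2 in K = N2 in N = 12083 kg/h.
Cl2 in K: m_A = 1570×0.569 + (1−0.056)·(1−0.646)·m_A, so m_A = 893.33/0.6658 = 1341.7 kg/h.
K = 1341.7 + 12083 = 13425 kg/h.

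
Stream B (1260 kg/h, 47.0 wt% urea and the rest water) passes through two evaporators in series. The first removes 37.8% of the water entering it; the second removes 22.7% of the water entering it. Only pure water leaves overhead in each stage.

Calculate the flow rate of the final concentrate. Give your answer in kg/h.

water in feed = 1260×0.530 = 667.8 kg/h.
After stage 1: water left = (1−0.378)×667.8 = 415.37; stream total = 1007.6 kg/h.
After stage 2: water left = (1−0.227)×415.37 = 321.08; final concentrate = 913.28 kg/h.

913.3 kg/h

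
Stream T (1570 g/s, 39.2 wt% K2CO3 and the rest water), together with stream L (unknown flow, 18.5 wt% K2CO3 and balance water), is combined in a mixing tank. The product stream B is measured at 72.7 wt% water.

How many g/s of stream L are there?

Let L be the unknown flow. Total out = 1570 + L.
water balance: 954.56 + 0.815·L = 0.727·(1570 + L)
(0.815 − 0.727)·L = 0.727×1570 − 954.56 = 186.83
L = 186.83 / 0.088 = 2123.1 g/s

2123 g/s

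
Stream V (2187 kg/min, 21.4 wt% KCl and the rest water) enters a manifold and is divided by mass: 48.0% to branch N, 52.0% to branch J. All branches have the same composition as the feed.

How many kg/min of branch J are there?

Branch J flow = 0.520×2187 = 1137.2 kg/min.

1137 kg/min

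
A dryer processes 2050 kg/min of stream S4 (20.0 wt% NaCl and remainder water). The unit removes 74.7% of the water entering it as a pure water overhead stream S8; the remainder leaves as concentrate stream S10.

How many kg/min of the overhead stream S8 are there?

1225 kg/min

water entering = 2050×0.800 = 1640 kg/min; overhead removed = 0.747×1640 = 1225.1 kg/min.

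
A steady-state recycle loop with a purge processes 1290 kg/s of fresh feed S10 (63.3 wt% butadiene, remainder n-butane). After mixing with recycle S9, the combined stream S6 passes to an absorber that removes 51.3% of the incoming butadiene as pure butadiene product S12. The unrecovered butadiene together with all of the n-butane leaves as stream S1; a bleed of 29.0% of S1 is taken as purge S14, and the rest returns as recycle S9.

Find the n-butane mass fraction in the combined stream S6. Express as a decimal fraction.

0.567

n-butane enters only via S10 and leaves only via the purge: 1290×0.367 = 0.290×(n-butane in S1), and the absorber passes all n-butane, so n-butane in S6 = n-butane in S1 = 1632.5 kg/s.
butadiene in S6: m_A = 1290×0.633 + (1−0.290)·(1−0.513)·m_A, so m_A = 816.57/0.6542 = 1248.1 kg/s.
S6 = 1248.1 + 1632.5 = 2880.7 kg/s.
n-butane fraction in S6 = 1632.5/2880.7 = 0.567.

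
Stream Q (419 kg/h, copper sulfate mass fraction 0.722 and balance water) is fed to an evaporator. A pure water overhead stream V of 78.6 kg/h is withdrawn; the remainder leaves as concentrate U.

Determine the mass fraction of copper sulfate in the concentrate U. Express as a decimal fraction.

0.889

copper sulfate is not removed: 419×0.722 = 302.52 kg/h of copper sulfate enters U.
Concentrate = 419 − 78.6 = 340.4 kg/h.
Mass fraction = 302.52/340.4 = 0.889.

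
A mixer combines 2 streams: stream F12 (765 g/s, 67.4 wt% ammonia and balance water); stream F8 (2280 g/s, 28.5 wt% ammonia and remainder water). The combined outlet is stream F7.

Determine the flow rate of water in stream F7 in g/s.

1880 g/s

water out = water in = 765×0.326 + 2280×0.715 = 1879.6 g/s.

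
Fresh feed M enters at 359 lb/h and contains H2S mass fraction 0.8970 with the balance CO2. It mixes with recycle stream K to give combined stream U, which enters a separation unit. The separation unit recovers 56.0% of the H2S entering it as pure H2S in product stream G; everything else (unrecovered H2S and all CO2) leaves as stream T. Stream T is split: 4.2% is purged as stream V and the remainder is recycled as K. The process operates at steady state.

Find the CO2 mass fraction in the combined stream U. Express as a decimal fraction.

CO2 enters only via M and leaves only via the purge: 359×0.103 = 0.042×(CO2 in T), and the separation unit passes all CO2, so CO2 in U = CO2 in T = 880.4 lb/h.
H2S in U: m_A = 359×0.897 + (1−0.042)·(1−0.560)·m_A, so m_A = 322.02/0.5785 = 556.67 lb/h.
U = 556.67 + 880.4 = 1437.1 lb/h.
CO2 fraction in U = 880.4/1437.1 = 0.6126.

0.6126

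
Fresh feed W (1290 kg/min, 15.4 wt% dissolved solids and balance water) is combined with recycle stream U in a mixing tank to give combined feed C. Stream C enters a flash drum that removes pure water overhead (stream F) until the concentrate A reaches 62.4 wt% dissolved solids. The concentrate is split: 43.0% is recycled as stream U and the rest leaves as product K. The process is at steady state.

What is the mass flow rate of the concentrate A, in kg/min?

558.5 kg/min

Overall dissolved solids balance (none leaves overhead): dissolved solids in fresh feed = dissolved solids in product, i.e. 1290×0.154 = (1−0.430)·A·0.624.
A = 198.66/(0.624×0.570) = 558.54 kg/min.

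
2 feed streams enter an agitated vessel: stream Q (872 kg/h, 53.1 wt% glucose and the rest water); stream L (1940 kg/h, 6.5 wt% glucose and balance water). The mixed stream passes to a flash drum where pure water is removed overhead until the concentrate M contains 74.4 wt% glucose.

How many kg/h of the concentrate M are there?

glucose entering = 872×0.531 + 1940×0.065 = 589.13 kg/h.
All glucose reports to M, so M = 589.13/0.744 = 791.84 kg/h.

791.8 kg/h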